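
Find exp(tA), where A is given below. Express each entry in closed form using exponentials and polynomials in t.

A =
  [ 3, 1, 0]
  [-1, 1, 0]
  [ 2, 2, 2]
e^{tA} =
  [t*exp(2*t) + exp(2*t), t*exp(2*t), 0]
  [-t*exp(2*t), -t*exp(2*t) + exp(2*t), 0]
  [2*t*exp(2*t), 2*t*exp(2*t), exp(2*t)]

Strategy: write A = P · J · P⁻¹ where J is a Jordan canonical form, so e^{tA} = P · e^{tJ} · P⁻¹, and e^{tJ} can be computed block-by-block.

A has Jordan form
J =
  [2, 1, 0]
  [0, 2, 0]
  [0, 0, 2]
(up to reordering of blocks).

Per-block formulas:
  For a 2×2 Jordan block J_2(2): exp(t · J_2(2)) = e^(2t)·(I + t·N), where N is the 2×2 nilpotent shift.
  For a 1×1 block at λ = 2: exp(t · [2]) = [e^(2t)].

After assembling e^{tJ} and conjugating by P, we get:

e^{tA} =
  [t*exp(2*t) + exp(2*t), t*exp(2*t), 0]
  [-t*exp(2*t), -t*exp(2*t) + exp(2*t), 0]
  [2*t*exp(2*t), 2*t*exp(2*t), exp(2*t)]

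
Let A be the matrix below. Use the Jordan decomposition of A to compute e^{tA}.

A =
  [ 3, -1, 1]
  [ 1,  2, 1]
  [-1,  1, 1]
e^{tA} =
  [-t^2*exp(2*t)/2 + t*exp(2*t) + exp(2*t), -t*exp(2*t), -t^2*exp(2*t)/2 + t*exp(2*t)]
  [t*exp(2*t), exp(2*t), t*exp(2*t)]
  [t^2*exp(2*t)/2 - t*exp(2*t), t*exp(2*t), t^2*exp(2*t)/2 - t*exp(2*t) + exp(2*t)]

Strategy: write A = P · J · P⁻¹ where J is a Jordan canonical form, so e^{tA} = P · e^{tJ} · P⁻¹, and e^{tJ} can be computed block-by-block.

A has Jordan form
J =
  [2, 1, 0]
  [0, 2, 1]
  [0, 0, 2]
(up to reordering of blocks).

Per-block formulas:
  For a 3×3 Jordan block J_3(2): exp(t · J_3(2)) = e^(2t)·(I + t·N + (t^2/2)·N^2), where N is the 3×3 nilpotent shift.

After assembling e^{tJ} and conjugating by P, we get:

e^{tA} =
  [-t^2*exp(2*t)/2 + t*exp(2*t) + exp(2*t), -t*exp(2*t), -t^2*exp(2*t)/2 + t*exp(2*t)]
  [t*exp(2*t), exp(2*t), t*exp(2*t)]
  [t^2*exp(2*t)/2 - t*exp(2*t), t*exp(2*t), t^2*exp(2*t)/2 - t*exp(2*t) + exp(2*t)]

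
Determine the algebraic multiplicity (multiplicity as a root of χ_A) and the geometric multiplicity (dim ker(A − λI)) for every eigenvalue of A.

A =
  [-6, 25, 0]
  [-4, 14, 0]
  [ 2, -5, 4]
λ = 4: alg = 3, geom = 2

Step 1 — factor the characteristic polynomial to read off the algebraic multiplicities:
  χ_A(x) = (x - 4)^3

Step 2 — compute geometric multiplicities via the rank-nullity identity g(λ) = n − rank(A − λI):
  rank(A − (4)·I) = 1, so dim ker(A − (4)·I) = n − 1 = 2

Summary:
  λ = 4: algebraic multiplicity = 3, geometric multiplicity = 2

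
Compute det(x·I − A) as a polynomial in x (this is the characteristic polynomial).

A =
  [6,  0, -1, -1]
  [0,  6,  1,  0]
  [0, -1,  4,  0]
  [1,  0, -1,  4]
x^4 - 20*x^3 + 150*x^2 - 500*x + 625

Expanding det(x·I − A) (e.g. by cofactor expansion or by noting that A is similar to its Jordan form J, which has the same characteristic polynomial as A) gives
  χ_A(x) = x^4 - 20*x^3 + 150*x^2 - 500*x + 625
which factors as (x - 5)^4. The eigenvalues (with algebraic multiplicities) are λ = 5 with multiplicity 4.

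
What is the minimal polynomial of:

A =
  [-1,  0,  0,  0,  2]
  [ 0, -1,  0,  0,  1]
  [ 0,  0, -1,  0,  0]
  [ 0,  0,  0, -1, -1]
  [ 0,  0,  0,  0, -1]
x^2 + 2*x + 1

The characteristic polynomial is χ_A(x) = (x + 1)^5, so the eigenvalues are known. The minimal polynomial is
  m_A(x) = Π_λ (x − λ)^{k_λ}
where k_λ is the size of the *largest* Jordan block for λ (equivalently, the smallest k with (A − λI)^k v = 0 for every generalised eigenvector v of λ).

  λ = -1: largest Jordan block has size 2, contributing (x + 1)^2

So m_A(x) = (x + 1)^2 = x^2 + 2*x + 1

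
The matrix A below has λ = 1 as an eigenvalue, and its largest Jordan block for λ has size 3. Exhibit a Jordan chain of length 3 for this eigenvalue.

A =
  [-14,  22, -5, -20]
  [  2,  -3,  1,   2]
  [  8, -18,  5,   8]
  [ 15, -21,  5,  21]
A Jordan chain for λ = 1 of length 3:
v_1 = (-8, 0, 8, 4)ᵀ
v_2 = (6, -4, -22, -3)ᵀ
v_3 = (4, 3, 0, 0)ᵀ

Let N = A − (1)·I. We want v_3 with N^3 v_3 = 0 but N^2 v_3 ≠ 0; then v_{j-1} := N · v_j for j = 3, …, 2.

Pick v_3 = (4, 3, 0, 0)ᵀ.
Then v_2 = N · v_3 = (6, -4, -22, -3)ᵀ.
Then v_1 = N · v_2 = (-8, 0, 8, 4)ᵀ.

Sanity check: (A − (1)·I) v_1 = (0, 0, 0, 0)ᵀ = 0. ✓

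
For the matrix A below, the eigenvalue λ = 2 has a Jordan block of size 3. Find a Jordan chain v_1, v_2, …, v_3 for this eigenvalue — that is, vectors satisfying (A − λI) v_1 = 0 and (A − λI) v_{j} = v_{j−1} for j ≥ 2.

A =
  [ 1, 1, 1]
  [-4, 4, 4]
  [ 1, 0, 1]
A Jordan chain for λ = 2 of length 3:
v_1 = (-2, 0, -2)ᵀ
v_2 = (-1, -4, 1)ᵀ
v_3 = (1, 0, 0)ᵀ

Let N = A − (2)·I. We want v_3 with N^3 v_3 = 0 but N^2 v_3 ≠ 0; then v_{j-1} := N · v_j for j = 3, …, 2.

Pick v_3 = (1, 0, 0)ᵀ.
Then v_2 = N · v_3 = (-1, -4, 1)ᵀ.
Then v_1 = N · v_2 = (-2, 0, -2)ᵀ.

Sanity check: (A − (2)·I) v_1 = (0, 0, 0)ᵀ = 0. ✓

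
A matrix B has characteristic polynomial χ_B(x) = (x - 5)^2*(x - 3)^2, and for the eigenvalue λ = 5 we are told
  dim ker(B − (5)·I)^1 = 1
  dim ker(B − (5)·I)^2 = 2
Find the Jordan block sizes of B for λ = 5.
Block sizes for λ = 5: [2]

From the dimensions of kernels of powers, the number of Jordan blocks of size at least j is d_j − d_{j−1} where d_j = dim ker(N^j) (with d_0 = 0). Computing the differences gives [1, 1].
The number of blocks of size exactly k is (#blocks of size ≥ k) − (#blocks of size ≥ k + 1), so the partition is: 1 block(s) of size 2.
In nonincreasing order the block sizes are [2].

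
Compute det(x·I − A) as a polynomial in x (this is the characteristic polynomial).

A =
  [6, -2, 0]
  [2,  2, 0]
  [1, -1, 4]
x^3 - 12*x^2 + 48*x - 64

Expanding det(x·I − A) (e.g. by cofactor expansion or by noting that A is similar to its Jordan form J, which has the same characteristic polynomial as A) gives
  χ_A(x) = x^3 - 12*x^2 + 48*x - 64
which factors as (x - 4)^3. The eigenvalues (with algebraic multiplicities) are λ = 4 with multiplicity 3.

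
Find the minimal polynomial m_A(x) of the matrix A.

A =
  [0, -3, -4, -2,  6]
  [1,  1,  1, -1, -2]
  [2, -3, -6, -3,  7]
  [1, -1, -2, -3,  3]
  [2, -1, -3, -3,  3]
x^3 + 3*x^2 + 3*x + 1

The characteristic polynomial is χ_A(x) = (x + 1)^5, so the eigenvalues are known. The minimal polynomial is
  m_A(x) = Π_λ (x − λ)^{k_λ}
where k_λ is the size of the *largest* Jordan block for λ (equivalently, the smallest k with (A − λI)^k v = 0 for every generalised eigenvector v of λ).

  λ = -1: largest Jordan block has size 3, contributing (x + 1)^3

So m_A(x) = (x + 1)^3 = x^3 + 3*x^2 + 3*x + 1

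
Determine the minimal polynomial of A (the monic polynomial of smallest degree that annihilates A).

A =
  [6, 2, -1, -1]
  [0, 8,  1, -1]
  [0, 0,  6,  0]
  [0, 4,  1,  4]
x^3 - 18*x^2 + 108*x - 216

The characteristic polynomial is χ_A(x) = (x - 6)^4, so the eigenvalues are known. The minimal polynomial is
  m_A(x) = Π_λ (x − λ)^{k_λ}
where k_λ is the size of the *largest* Jordan block for λ (equivalently, the smallest k with (A − λI)^k v = 0 for every generalised eigenvector v of λ).

  λ = 6: largest Jordan block has size 3, contributing (x − 6)^3

So m_A(x) = (x - 6)^3 = x^3 - 18*x^2 + 108*x - 216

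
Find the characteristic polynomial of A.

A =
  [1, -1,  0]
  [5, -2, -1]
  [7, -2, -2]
x^3 + 3*x^2 + 3*x + 1

Expanding det(x·I − A) (e.g. by cofactor expansion or by noting that A is similar to its Jordan form J, which has the same characteristic polynomial as A) gives
  χ_A(x) = x^3 + 3*x^2 + 3*x + 1
which factors as (x + 1)^3. The eigenvalues (with algebraic multiplicities) are λ = -1 with multiplicity 3.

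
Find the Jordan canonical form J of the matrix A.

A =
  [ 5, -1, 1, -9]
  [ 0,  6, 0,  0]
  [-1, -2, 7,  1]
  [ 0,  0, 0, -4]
J_1(-4) ⊕ J_3(6)

The characteristic polynomial is
  det(x·I − A) = x^4 - 14*x^3 + 36*x^2 + 216*x - 864 = (x - 6)^3*(x + 4)

Eigenvalues and multiplicities (the geometric multiplicity of λ is n − rank(A − λI), which equals the number of Jordan blocks for λ):
  λ = -4: algebraic multiplicity = 1, geometric multiplicity = 1
  λ = 6: algebraic multiplicity = 3, geometric multiplicity = 1

Determining the block sizes for each eigenvalue:
  λ = -4: one block (gm = 1), so the single block has size am = 1 → block sizes [1]
  λ = 6: one block (gm = 1), so the single block has size am = 3 → block sizes [3]

Assembling the blocks gives a Jordan form
J =
  [-4, 0, 0, 0]
  [ 0, 6, 1, 0]
  [ 0, 0, 6, 1]
  [ 0, 0, 0, 6]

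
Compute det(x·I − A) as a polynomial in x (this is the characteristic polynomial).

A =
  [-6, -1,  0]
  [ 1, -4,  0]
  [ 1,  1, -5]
x^3 + 15*x^2 + 75*x + 125

Expanding det(x·I − A) (e.g. by cofactor expansion or by noting that A is similar to its Jordan form J, which has the same characteristic polynomial as A) gives
  χ_A(x) = x^3 + 15*x^2 + 75*x + 125
which factors as (x + 5)^3. The eigenvalues (with algebraic multiplicities) are λ = -5 with multiplicity 3.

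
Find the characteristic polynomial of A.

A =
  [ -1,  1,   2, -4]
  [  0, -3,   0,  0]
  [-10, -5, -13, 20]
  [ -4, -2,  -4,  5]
x^4 + 12*x^3 + 54*x^2 + 108*x + 81

Expanding det(x·I − A) (e.g. by cofactor expansion or by noting that A is similar to its Jordan form J, which has the same characteristic polynomial as A) gives
  χ_A(x) = x^4 + 12*x^3 + 54*x^2 + 108*x + 81
which factors as (x + 3)^4. The eigenvalues (with algebraic multiplicities) are λ = -3 with multiplicity 4.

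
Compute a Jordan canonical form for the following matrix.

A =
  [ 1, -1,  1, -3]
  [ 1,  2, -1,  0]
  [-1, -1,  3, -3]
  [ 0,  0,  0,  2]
J_3(2) ⊕ J_1(2)

The characteristic polynomial is
  det(x·I − A) = x^4 - 8*x^3 + 24*x^2 - 32*x + 16 = (x - 2)^4

Eigenvalues and multiplicities (the geometric multiplicity of λ is n − rank(A − λI), which equals the number of Jordan blocks for λ):
  λ = 2: algebraic multiplicity = 4, geometric multiplicity = 2

Determining the block sizes for each eigenvalue:
  λ = 2: with am = 4 and gm = 2, the partition is not yet determined (e.g. several partitions of 4 into 2 parts exist). Let N = A − (2)·I. Computing rank(N^1) = 2, rank(N^2) = 1, rank(N^3) = 0; the number of blocks of size ≥ j is rank(N^{j−1}) − rank(N^j), giving [2, 1, 1]. So we have 1 block(s) of size 3, 1 block(s) of size 1 → block sizes [3, 1]

Assembling the blocks gives a Jordan form
J =
  [2, 1, 0, 0]
  [0, 2, 1, 0]
  [0, 0, 2, 0]
  [0, 0, 0, 2]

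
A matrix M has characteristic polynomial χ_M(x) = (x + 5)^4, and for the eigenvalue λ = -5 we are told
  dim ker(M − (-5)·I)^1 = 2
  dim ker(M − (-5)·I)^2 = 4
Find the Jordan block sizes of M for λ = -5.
Block sizes for λ = -5: [2, 2]

From the dimensions of kernels of powers, the number of Jordan blocks of size at least j is d_j − d_{j−1} where d_j = dim ker(N^j) (with d_0 = 0). Computing the differences gives [2, 2].
The number of blocks of size exactly k is (#blocks of size ≥ k) − (#blocks of size ≥ k + 1), so the partition is: 2 block(s) of size 2.
In nonincreasing order the block sizes are [2, 2].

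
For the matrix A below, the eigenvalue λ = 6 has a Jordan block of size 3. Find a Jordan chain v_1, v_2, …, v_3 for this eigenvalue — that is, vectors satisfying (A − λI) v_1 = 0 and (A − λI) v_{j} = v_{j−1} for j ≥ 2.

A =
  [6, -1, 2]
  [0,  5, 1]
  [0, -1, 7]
A Jordan chain for λ = 6 of length 3:
v_1 = (-1, 0, 0)ᵀ
v_2 = (-1, -1, -1)ᵀ
v_3 = (0, 1, 0)ᵀ

Let N = A − (6)·I. We want v_3 with N^3 v_3 = 0 but N^2 v_3 ≠ 0; then v_{j-1} := N · v_j for j = 3, …, 2.

Pick v_3 = (0, 1, 0)ᵀ.
Then v_2 = N · v_3 = (-1, -1, -1)ᵀ.
Then v_1 = N · v_2 = (-1, 0, 0)ᵀ.

Sanity check: (A − (6)·I) v_1 = (0, 0, 0)ᵀ = 0. ✓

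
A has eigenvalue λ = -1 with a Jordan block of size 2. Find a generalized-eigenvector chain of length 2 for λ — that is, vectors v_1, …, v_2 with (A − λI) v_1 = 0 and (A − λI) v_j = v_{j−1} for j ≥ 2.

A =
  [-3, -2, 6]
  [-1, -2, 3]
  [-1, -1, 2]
A Jordan chain for λ = -1 of length 2:
v_1 = (-2, -1, -1)ᵀ
v_2 = (1, 0, 0)ᵀ

Let N = A − (-1)·I. We want v_2 with N^2 v_2 = 0 but N^1 v_2 ≠ 0; then v_{j-1} := N · v_j for j = 2, …, 2.

Pick v_2 = (1, 0, 0)ᵀ.
Then v_1 = N · v_2 = (-2, -1, -1)ᵀ.

Sanity check: (A − (-1)·I) v_1 = (0, 0, 0)ᵀ = 0. ✓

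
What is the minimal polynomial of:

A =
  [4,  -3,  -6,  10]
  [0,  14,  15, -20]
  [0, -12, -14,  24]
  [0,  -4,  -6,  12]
x^3 - 12*x^2 + 48*x - 64

The characteristic polynomial is χ_A(x) = (x - 4)^4, so the eigenvalues are known. The minimal polynomial is
  m_A(x) = Π_λ (x − λ)^{k_λ}
where k_λ is the size of the *largest* Jordan block for λ (equivalently, the smallest k with (A − λI)^k v = 0 for every generalised eigenvector v of λ).

  λ = 4: largest Jordan block has size 3, contributing (x − 4)^3

So m_A(x) = (x - 4)^3 = x^3 - 12*x^2 + 48*x - 64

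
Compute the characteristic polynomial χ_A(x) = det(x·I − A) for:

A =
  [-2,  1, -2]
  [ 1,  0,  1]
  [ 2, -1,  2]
x^3

Expanding det(x·I − A) (e.g. by cofactor expansion or by noting that A is similar to its Jordan form J, which has the same characteristic polynomial as A) gives
  χ_A(x) = x^3
which factors as x^3. The eigenvalues (with algebraic multiplicities) are λ = 0 with multiplicity 3.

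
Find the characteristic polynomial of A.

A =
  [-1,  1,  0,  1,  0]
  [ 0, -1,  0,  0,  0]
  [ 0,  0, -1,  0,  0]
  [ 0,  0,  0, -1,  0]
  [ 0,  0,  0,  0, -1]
x^5 + 5*x^4 + 10*x^3 + 10*x^2 + 5*x + 1

Expanding det(x·I − A) (e.g. by cofactor expansion or by noting that A is similar to its Jordan form J, which has the same characteristic polynomial as A) gives
  χ_A(x) = x^5 + 5*x^4 + 10*x^3 + 10*x^2 + 5*x + 1
which factors as (x + 1)^5. The eigenvalues (with algebraic multiplicities) are λ = -1 with multiplicity 5.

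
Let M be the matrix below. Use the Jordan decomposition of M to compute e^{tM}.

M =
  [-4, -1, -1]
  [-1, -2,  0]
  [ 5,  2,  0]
e^{tM} =
  [-2*t*exp(-2*t) + exp(-2*t), -t*exp(-2*t), -t*exp(-2*t)]
  [t^2*exp(-2*t) - t*exp(-2*t), t^2*exp(-2*t)/2 + exp(-2*t), t^2*exp(-2*t)/2]
  [-t^2*exp(-2*t) + 5*t*exp(-2*t), -t^2*exp(-2*t)/2 + 2*t*exp(-2*t), -t^2*exp(-2*t)/2 + 2*t*exp(-2*t) + exp(-2*t)]

Strategy: write M = P · J · P⁻¹ where J is a Jordan canonical form, so e^{tM} = P · e^{tJ} · P⁻¹, and e^{tJ} can be computed block-by-block.

M has Jordan form
J =
  [-2,  1,  0]
  [ 0, -2,  1]
  [ 0,  0, -2]
(up to reordering of blocks).

Per-block formulas:
  For a 3×3 Jordan block J_3(-2): exp(t · J_3(-2)) = e^(-2t)·(I + t·N + (t^2/2)·N^2), where N is the 3×3 nilpotent shift.

After assembling e^{tJ} and conjugating by P, we get:

e^{tM} =
  [-2*t*exp(-2*t) + exp(-2*t), -t*exp(-2*t), -t*exp(-2*t)]
  [t^2*exp(-2*t) - t*exp(-2*t), t^2*exp(-2*t)/2 + exp(-2*t), t^2*exp(-2*t)/2]
  [-t^2*exp(-2*t) + 5*t*exp(-2*t), -t^2*exp(-2*t)/2 + 2*t*exp(-2*t), -t^2*exp(-2*t)/2 + 2*t*exp(-2*t) + exp(-2*t)]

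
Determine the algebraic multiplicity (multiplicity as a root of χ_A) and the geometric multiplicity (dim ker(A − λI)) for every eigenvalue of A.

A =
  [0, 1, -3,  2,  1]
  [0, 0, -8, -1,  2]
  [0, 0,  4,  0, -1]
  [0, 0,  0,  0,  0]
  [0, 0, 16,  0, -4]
λ = 0: alg = 5, geom = 2

Step 1 — factor the characteristic polynomial to read off the algebraic multiplicities:
  χ_A(x) = x^5

Step 2 — compute geometric multiplicities via the rank-nullity identity g(λ) = n − rank(A − λI):
  rank(A − (0)·I) = 3, so dim ker(A − (0)·I) = n − 3 = 2

Summary:
  λ = 0: algebraic multiplicity = 5, geometric multiplicity = 2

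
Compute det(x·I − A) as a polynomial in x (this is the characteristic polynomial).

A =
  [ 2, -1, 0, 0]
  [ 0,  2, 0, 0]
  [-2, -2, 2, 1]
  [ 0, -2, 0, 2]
x^4 - 8*x^3 + 24*x^2 - 32*x + 16

Expanding det(x·I − A) (e.g. by cofactor expansion or by noting that A is similar to its Jordan form J, which has the same characteristic polynomial as A) gives
  χ_A(x) = x^4 - 8*x^3 + 24*x^2 - 32*x + 16
which factors as (x - 2)^4. The eigenvalues (with algebraic multiplicities) are λ = 2 with multiplicity 4.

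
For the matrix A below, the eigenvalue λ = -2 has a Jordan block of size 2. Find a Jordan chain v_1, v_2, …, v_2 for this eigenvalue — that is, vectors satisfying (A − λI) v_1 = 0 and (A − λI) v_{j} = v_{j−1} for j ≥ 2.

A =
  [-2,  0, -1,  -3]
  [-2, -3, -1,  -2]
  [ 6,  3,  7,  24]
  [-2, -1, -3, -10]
A Jordan chain for λ = -2 of length 2:
v_1 = (0, -2, 6, -2)ᵀ
v_2 = (1, 0, 0, 0)ᵀ

Let N = A − (-2)·I. We want v_2 with N^2 v_2 = 0 but N^1 v_2 ≠ 0; then v_{j-1} := N · v_j for j = 2, …, 2.

Pick v_2 = (1, 0, 0, 0)ᵀ.
Then v_1 = N · v_2 = (0, -2, 6, -2)ᵀ.

Sanity check: (A − (-2)·I) v_1 = (0, 0, 0, 0)ᵀ = 0. ✓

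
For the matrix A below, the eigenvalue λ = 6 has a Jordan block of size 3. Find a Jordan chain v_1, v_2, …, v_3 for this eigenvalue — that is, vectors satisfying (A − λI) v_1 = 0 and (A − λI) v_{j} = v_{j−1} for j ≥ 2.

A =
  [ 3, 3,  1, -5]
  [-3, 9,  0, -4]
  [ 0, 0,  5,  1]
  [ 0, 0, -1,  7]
A Jordan chain for λ = 6 of length 3:
v_1 = (1, 1, 0, 0)ᵀ
v_2 = (1, 0, -1, -1)ᵀ
v_3 = (0, 0, 1, 0)ᵀ

Let N = A − (6)·I. We want v_3 with N^3 v_3 = 0 but N^2 v_3 ≠ 0; then v_{j-1} := N · v_j for j = 3, …, 2.

Pick v_3 = (0, 0, 1, 0)ᵀ.
Then v_2 = N · v_3 = (1, 0, -1, -1)ᵀ.
Then v_1 = N · v_2 = (1, 1, 0, 0)ᵀ.

Sanity check: (A − (6)·I) v_1 = (0, 0, 0, 0)ᵀ = 0. ✓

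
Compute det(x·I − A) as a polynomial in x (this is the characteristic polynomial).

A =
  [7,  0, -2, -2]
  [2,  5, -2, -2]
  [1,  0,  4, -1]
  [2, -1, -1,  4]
x^4 - 20*x^3 + 150*x^2 - 500*x + 625

Expanding det(x·I − A) (e.g. by cofactor expansion or by noting that A is similar to its Jordan form J, which has the same characteristic polynomial as A) gives
  χ_A(x) = x^4 - 20*x^3 + 150*x^2 - 500*x + 625
which factors as (x - 5)^4. The eigenvalues (with algebraic multiplicities) are λ = 5 with multiplicity 4.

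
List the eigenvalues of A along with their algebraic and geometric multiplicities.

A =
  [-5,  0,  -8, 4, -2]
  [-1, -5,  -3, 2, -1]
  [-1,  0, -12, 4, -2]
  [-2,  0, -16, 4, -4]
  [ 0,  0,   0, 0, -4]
λ = -5: alg = 2, geom = 2; λ = -4: alg = 3, geom = 3

Step 1 — factor the characteristic polynomial to read off the algebraic multiplicities:
  χ_A(x) = (x + 4)^3*(x + 5)^2

Step 2 — compute geometric multiplicities via the rank-nullity identity g(λ) = n − rank(A − λI):
  rank(A − (-5)·I) = 3, so dim ker(A − (-5)·I) = n − 3 = 2
  rank(A − (-4)·I) = 2, so dim ker(A − (-4)·I) = n − 2 = 3

Summary:
  λ = -5: algebraic multiplicity = 2, geometric multiplicity = 2
  λ = -4: algebraic multiplicity = 3, geometric multiplicity = 3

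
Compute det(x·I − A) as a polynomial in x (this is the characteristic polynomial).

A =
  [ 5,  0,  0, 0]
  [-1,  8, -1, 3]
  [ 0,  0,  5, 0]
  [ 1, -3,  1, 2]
x^4 - 20*x^3 + 150*x^2 - 500*x + 625

Expanding det(x·I − A) (e.g. by cofactor expansion or by noting that A is similar to its Jordan form J, which has the same characteristic polynomial as A) gives
  χ_A(x) = x^4 - 20*x^3 + 150*x^2 - 500*x + 625
which factors as (x - 5)^4. The eigenvalues (with algebraic multiplicities) are λ = 5 with multiplicity 4.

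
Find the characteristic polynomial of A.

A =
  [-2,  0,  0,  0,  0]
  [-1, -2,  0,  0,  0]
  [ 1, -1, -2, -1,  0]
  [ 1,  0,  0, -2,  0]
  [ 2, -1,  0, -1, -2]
x^5 + 10*x^4 + 40*x^3 + 80*x^2 + 80*x + 32

Expanding det(x·I − A) (e.g. by cofactor expansion or by noting that A is similar to its Jordan form J, which has the same characteristic polynomial as A) gives
  χ_A(x) = x^5 + 10*x^4 + 40*x^3 + 80*x^2 + 80*x + 32
which factors as (x + 2)^5. The eigenvalues (with algebraic multiplicities) are λ = -2 with multiplicity 5.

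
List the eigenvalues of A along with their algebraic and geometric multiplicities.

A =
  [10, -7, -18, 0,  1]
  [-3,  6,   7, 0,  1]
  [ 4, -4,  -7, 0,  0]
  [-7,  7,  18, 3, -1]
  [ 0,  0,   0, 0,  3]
λ = 3: alg = 5, geom = 3

Step 1 — factor the characteristic polynomial to read off the algebraic multiplicities:
  χ_A(x) = (x - 3)^5

Step 2 — compute geometric multiplicities via the rank-nullity identity g(λ) = n − rank(A − λI):
  rank(A − (3)·I) = 2, so dim ker(A − (3)·I) = n − 2 = 3

Summary:
  λ = 3: algebraic multiplicity = 5, geometric multiplicity = 3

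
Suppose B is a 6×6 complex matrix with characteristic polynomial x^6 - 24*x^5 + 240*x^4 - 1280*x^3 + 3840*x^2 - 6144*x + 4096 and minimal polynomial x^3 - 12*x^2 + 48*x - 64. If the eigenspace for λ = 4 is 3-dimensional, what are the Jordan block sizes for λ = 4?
Block sizes for λ = 4: [3, 2, 1]

Step 1 — from the characteristic polynomial, algebraic multiplicity of λ = 4 is 6. From dim ker(B − (4)·I) = 3, there are exactly 3 Jordan blocks for λ = 4.
Step 2 — from the minimal polynomial, the factor (x − 4)^3 tells us the largest block for λ = 4 has size 3.
Step 3 — with total size 6, 3 blocks, and largest block 3, the block sizes (in nonincreasing order) are [3, 2, 1].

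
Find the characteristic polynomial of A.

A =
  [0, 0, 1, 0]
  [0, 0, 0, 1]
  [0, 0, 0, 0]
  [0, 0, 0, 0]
x^4

Expanding det(x·I − A) (e.g. by cofactor expansion or by noting that A is similar to its Jordan form J, which has the same characteristic polynomial as A) gives
  χ_A(x) = x^4
which factors as x^4. The eigenvalues (with algebraic multiplicities) are λ = 0 with multiplicity 4.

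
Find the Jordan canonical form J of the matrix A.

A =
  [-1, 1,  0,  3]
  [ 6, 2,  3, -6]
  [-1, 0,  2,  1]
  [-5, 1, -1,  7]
J_2(2) ⊕ J_2(3)

The characteristic polynomial is
  det(x·I − A) = x^4 - 10*x^3 + 37*x^2 - 60*x + 36 = (x - 3)^2*(x - 2)^2

Eigenvalues and multiplicities (the geometric multiplicity of λ is n − rank(A − λI), which equals the number of Jordan blocks for λ):
  λ = 2: algebraic multiplicity = 2, geometric multiplicity = 1
  λ = 3: algebraic multiplicity = 2, geometric multiplicity = 1

Determining the block sizes for each eigenvalue:
  λ = 2: one block (gm = 1), so the single block has size am = 2 → block sizes [2]
  λ = 3: one block (gm = 1), so the single block has size am = 2 → block sizes [2]

Assembling the blocks gives a Jordan form
J =
  [2, 1, 0, 0]
  [0, 2, 0, 0]
  [0, 0, 3, 1]
  [0, 0, 0, 3]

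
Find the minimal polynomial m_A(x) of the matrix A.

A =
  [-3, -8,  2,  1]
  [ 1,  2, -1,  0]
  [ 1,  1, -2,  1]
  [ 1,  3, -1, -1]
x^3 + 3*x^2 + 3*x + 1

The characteristic polynomial is χ_A(x) = (x + 1)^4, so the eigenvalues are known. The minimal polynomial is
  m_A(x) = Π_λ (x − λ)^{k_λ}
where k_λ is the size of the *largest* Jordan block for λ (equivalently, the smallest k with (A − λI)^k v = 0 for every generalised eigenvector v of λ).

  λ = -1: largest Jordan block has size 3, contributing (x + 1)^3

So m_A(x) = (x + 1)^3 = x^3 + 3*x^2 + 3*x + 1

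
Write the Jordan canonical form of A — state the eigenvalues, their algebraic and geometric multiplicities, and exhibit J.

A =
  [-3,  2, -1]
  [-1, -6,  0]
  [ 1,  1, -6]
J_3(-5)

The characteristic polynomial is
  det(x·I − A) = x^3 + 15*x^2 + 75*x + 125 = (x + 5)^3

Eigenvalues and multiplicities (the geometric multiplicity of λ is n − rank(A − λI), which equals the number of Jordan blocks for λ):
  λ = -5: algebraic multiplicity = 3, geometric multiplicity = 1

Determining the block sizes for each eigenvalue:
  λ = -5: one block (gm = 1), so the single block has size am = 3 → block sizes [3]

Assembling the blocks gives a Jordan form
J =
  [-5,  1,  0]
  [ 0, -5,  1]
  [ 0,  0, -5]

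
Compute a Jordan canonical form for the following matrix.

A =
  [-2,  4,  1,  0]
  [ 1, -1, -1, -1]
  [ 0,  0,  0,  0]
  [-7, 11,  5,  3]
J_3(0) ⊕ J_1(0)

The characteristic polynomial is
  det(x·I − A) = x^4

Eigenvalues and multiplicities (the geometric multiplicity of λ is n − rank(A − λI), which equals the number of Jordan blocks for λ):
  λ = 0: algebraic multiplicity = 4, geometric multiplicity = 2

Determining the block sizes for each eigenvalue:
  λ = 0: with am = 4 and gm = 2, the partition is not yet determined (e.g. several partitions of 4 into 2 parts exist). Let N = A − (0)·I. Computing rank(N^1) = 2, rank(N^2) = 1, rank(N^3) = 0; the number of blocks of size ≥ j is rank(N^{j−1}) − rank(N^j), giving [2, 1, 1]. So we have 1 block(s) of size 3, 1 block(s) of size 1 → block sizes [3, 1]

Assembling the blocks gives a Jordan form
J =
  [0, 1, 0, 0]
  [0, 0, 1, 0]
  [0, 0, 0, 0]
  [0, 0, 0, 0]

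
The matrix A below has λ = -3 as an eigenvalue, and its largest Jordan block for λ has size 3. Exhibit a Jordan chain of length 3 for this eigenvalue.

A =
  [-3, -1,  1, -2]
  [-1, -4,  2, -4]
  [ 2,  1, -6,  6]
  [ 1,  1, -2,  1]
A Jordan chain for λ = -3 of length 3:
v_1 = (1, 1, -1, -1)ᵀ
v_2 = (0, -1, 2, 1)ᵀ
v_3 = (1, 0, 0, 0)ᵀ

Let N = A − (-3)·I. We want v_3 with N^3 v_3 = 0 but N^2 v_3 ≠ 0; then v_{j-1} := N · v_j for j = 3, …, 2.

Pick v_3 = (1, 0, 0, 0)ᵀ.
Then v_2 = N · v_3 = (0, -1, 2, 1)ᵀ.
Then v_1 = N · v_2 = (1, 1, -1, -1)ᵀ.

Sanity check: (A − (-3)·I) v_1 = (0, 0, 0, 0)ᵀ = 0. ✓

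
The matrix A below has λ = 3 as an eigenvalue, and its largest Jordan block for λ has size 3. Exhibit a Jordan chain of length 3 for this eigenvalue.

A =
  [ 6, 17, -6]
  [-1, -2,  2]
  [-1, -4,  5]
A Jordan chain for λ = 3 of length 3:
v_1 = (-2, 0, -1)ᵀ
v_2 = (3, -1, -1)ᵀ
v_3 = (1, 0, 0)ᵀ

Let N = A − (3)·I. We want v_3 with N^3 v_3 = 0 but N^2 v_3 ≠ 0; then v_{j-1} := N · v_j for j = 3, …, 2.

Pick v_3 = (1, 0, 0)ᵀ.
Then v_2 = N · v_3 = (3, -1, -1)ᵀ.
Then v_1 = N · v_2 = (-2, 0, -1)ᵀ.

Sanity check: (A − (3)·I) v_1 = (0, 0, 0)ᵀ = 0. ✓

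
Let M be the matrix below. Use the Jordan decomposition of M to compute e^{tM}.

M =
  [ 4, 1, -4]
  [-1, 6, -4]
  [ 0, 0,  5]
e^{tM} =
  [-t*exp(5*t) + exp(5*t), t*exp(5*t), -4*t*exp(5*t)]
  [-t*exp(5*t), t*exp(5*t) + exp(5*t), -4*t*exp(5*t)]
  [0, 0, exp(5*t)]

Strategy: write M = P · J · P⁻¹ where J is a Jordan canonical form, so e^{tM} = P · e^{tJ} · P⁻¹, and e^{tJ} can be computed block-by-block.

M has Jordan form
J =
  [5, 1, 0]
  [0, 5, 0]
  [0, 0, 5]
(up to reordering of blocks).

Per-block formulas:
  For a 1×1 block at λ = 5: exp(t · [5]) = [e^(5t)].
  For a 2×2 Jordan block J_2(5): exp(t · J_2(5)) = e^(5t)·(I + t·N), where N is the 2×2 nilpotent shift.

After assembling e^{tJ} and conjugating by P, we get:

e^{tM} =
  [-t*exp(5*t) + exp(5*t), t*exp(5*t), -4*t*exp(5*t)]
  [-t*exp(5*t), t*exp(5*t) + exp(5*t), -4*t*exp(5*t)]
  [0, 0, exp(5*t)]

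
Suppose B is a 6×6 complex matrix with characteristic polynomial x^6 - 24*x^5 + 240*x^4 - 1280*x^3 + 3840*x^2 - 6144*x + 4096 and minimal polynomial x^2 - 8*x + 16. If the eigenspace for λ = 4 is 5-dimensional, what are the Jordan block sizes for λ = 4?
Block sizes for λ = 4: [2, 1, 1, 1, 1]

Step 1 — from the characteristic polynomial, algebraic multiplicity of λ = 4 is 6. From dim ker(B − (4)·I) = 5, there are exactly 5 Jordan blocks for λ = 4.
Step 2 — from the minimal polynomial, the factor (x − 4)^2 tells us the largest block for λ = 4 has size 2.
Step 3 — with total size 6, 5 blocks, and largest block 2, the block sizes (in nonincreasing order) are [2, 1, 1, 1, 1].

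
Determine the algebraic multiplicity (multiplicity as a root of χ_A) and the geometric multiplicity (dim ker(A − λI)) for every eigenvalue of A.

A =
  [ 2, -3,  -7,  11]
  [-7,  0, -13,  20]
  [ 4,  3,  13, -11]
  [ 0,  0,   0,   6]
λ = 3: alg = 1, geom = 1; λ = 6: alg = 3, geom = 2

Step 1 — factor the characteristic polynomial to read off the algebraic multiplicities:
  χ_A(x) = (x - 6)^3*(x - 3)

Step 2 — compute geometric multiplicities via the rank-nullity identity g(λ) = n − rank(A − λI):
  rank(A − (3)·I) = 3, so dim ker(A − (3)·I) = n − 3 = 1
  rank(A − (6)·I) = 2, so dim ker(A − (6)·I) = n − 2 = 2

Summary:
  λ = 3: algebraic multiplicity = 1, geometric multiplicity = 1
  λ = 6: algebraic multiplicity = 3, geometric multiplicity = 2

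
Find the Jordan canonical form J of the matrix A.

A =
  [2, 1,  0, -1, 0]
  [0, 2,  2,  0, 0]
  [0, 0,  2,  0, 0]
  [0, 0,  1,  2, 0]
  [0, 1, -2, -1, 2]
J_3(2) ⊕ J_1(2) ⊕ J_1(2)

The characteristic polynomial is
  det(x·I − A) = x^5 - 10*x^4 + 40*x^3 - 80*x^2 + 80*x - 32 = (x - 2)^5

Eigenvalues and multiplicities (the geometric multiplicity of λ is n − rank(A − λI), which equals the number of Jordan blocks for λ):
  λ = 2: algebraic multiplicity = 5, geometric multiplicity = 3

Determining the block sizes for each eigenvalue:
  λ = 2: with am = 5 and gm = 3, the partition is not yet determined (e.g. several partitions of 5 into 3 parts exist). Let N = A − (2)·I. Computing rank(N^1) = 2, rank(N^2) = 1, rank(N^3) = 0; the number of blocks of size ≥ j is rank(N^{j−1}) − rank(N^j), giving [3, 1, 1]. So we have 1 block(s) of size 3, 2 block(s) of size 1 → block sizes [3, 1, 1]

Assembling the blocks gives a Jordan form
J =
  [2, 1, 0, 0, 0]
  [0, 2, 1, 0, 0]
  [0, 0, 2, 0, 0]
  [0, 0, 0, 2, 0]
  [0, 0, 0, 0, 2]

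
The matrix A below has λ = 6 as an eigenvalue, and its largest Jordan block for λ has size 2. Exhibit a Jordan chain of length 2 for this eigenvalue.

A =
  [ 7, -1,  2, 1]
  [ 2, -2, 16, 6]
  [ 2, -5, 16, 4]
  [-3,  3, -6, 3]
A Jordan chain for λ = 6 of length 2:
v_1 = (1, 2, 2, -3)ᵀ
v_2 = (1, 0, 0, 0)ᵀ

Let N = A − (6)·I. We want v_2 with N^2 v_2 = 0 but N^1 v_2 ≠ 0; then v_{j-1} := N · v_j for j = 2, …, 2.

Pick v_2 = (1, 0, 0, 0)ᵀ.
Then v_1 = N · v_2 = (1, 2, 2, -3)ᵀ.

Sanity check: (A − (6)·I) v_1 = (0, 0, 0, 0)ᵀ = 0. ✓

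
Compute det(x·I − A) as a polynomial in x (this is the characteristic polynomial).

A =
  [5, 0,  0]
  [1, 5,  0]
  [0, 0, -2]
x^3 - 8*x^2 + 5*x + 50

Expanding det(x·I − A) (e.g. by cofactor expansion or by noting that A is similar to its Jordan form J, which has the same characteristic polynomial as A) gives
  χ_A(x) = x^3 - 8*x^2 + 5*x + 50
which factors as (x - 5)^2*(x + 2). The eigenvalues (with algebraic multiplicities) are λ = -2 with multiplicity 1, λ = 5 with multiplicity 2.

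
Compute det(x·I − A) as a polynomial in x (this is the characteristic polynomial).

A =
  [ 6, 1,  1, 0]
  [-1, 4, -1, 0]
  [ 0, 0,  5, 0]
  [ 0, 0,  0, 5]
x^4 - 20*x^3 + 150*x^2 - 500*x + 625

Expanding det(x·I − A) (e.g. by cofactor expansion or by noting that A is similar to its Jordan form J, which has the same characteristic polynomial as A) gives
  χ_A(x) = x^4 - 20*x^3 + 150*x^2 - 500*x + 625
which factors as (x - 5)^4. The eigenvalues (with algebraic multiplicities) are λ = 5 with multiplicity 4.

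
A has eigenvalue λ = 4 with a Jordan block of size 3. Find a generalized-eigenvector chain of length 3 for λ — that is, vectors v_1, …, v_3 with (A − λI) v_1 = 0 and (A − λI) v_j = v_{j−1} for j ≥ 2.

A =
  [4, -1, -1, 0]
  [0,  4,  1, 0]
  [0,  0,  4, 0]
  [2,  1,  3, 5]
A Jordan chain for λ = 4 of length 3:
v_1 = (-1, 0, 0, 2)ᵀ
v_2 = (-1, 1, 0, 3)ᵀ
v_3 = (0, 0, 1, 0)ᵀ

Let N = A − (4)·I. We want v_3 with N^3 v_3 = 0 but N^2 v_3 ≠ 0; then v_{j-1} := N · v_j for j = 3, …, 2.

Pick v_3 = (0, 0, 1, 0)ᵀ.
Then v_2 = N · v_3 = (-1, 1, 0, 3)ᵀ.
Then v_1 = N · v_2 = (-1, 0, 0, 2)ᵀ.

Sanity check: (A − (4)·I) v_1 = (0, 0, 0, 0)ᵀ = 0. ✓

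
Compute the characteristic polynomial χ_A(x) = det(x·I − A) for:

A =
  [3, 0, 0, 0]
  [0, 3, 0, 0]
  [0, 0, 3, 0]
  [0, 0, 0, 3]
x^4 - 12*x^3 + 54*x^2 - 108*x + 81

Expanding det(x·I − A) (e.g. by cofactor expansion or by noting that A is similar to its Jordan form J, which has the same characteristic polynomial as A) gives
  χ_A(x) = x^4 - 12*x^3 + 54*x^2 - 108*x + 81
which factors as (x - 3)^4. The eigenvalues (with algebraic multiplicities) are λ = 3 with multiplicity 4.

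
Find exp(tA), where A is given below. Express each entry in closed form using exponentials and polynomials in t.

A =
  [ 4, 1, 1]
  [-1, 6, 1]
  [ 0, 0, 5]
e^{tA} =
  [-t*exp(5*t) + exp(5*t), t*exp(5*t), t*exp(5*t)]
  [-t*exp(5*t), t*exp(5*t) + exp(5*t), t*exp(5*t)]
  [0, 0, exp(5*t)]

Strategy: write A = P · J · P⁻¹ where J is a Jordan canonical form, so e^{tA} = P · e^{tJ} · P⁻¹, and e^{tJ} can be computed block-by-block.

A has Jordan form
J =
  [5, 1, 0]
  [0, 5, 0]
  [0, 0, 5]
(up to reordering of blocks).

Per-block formulas:
  For a 1×1 block at λ = 5: exp(t · [5]) = [e^(5t)].
  For a 2×2 Jordan block J_2(5): exp(t · J_2(5)) = e^(5t)·(I + t·N), where N is the 2×2 nilpotent shift.

After assembling e^{tJ} and conjugating by P, we get:

e^{tA} =
  [-t*exp(5*t) + exp(5*t), t*exp(5*t), t*exp(5*t)]
  [-t*exp(5*t), t*exp(5*t) + exp(5*t), t*exp(5*t)]
  [0, 0, exp(5*t)]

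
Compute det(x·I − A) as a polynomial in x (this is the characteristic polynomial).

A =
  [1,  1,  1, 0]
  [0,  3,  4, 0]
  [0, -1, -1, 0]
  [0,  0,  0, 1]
x^4 - 4*x^3 + 6*x^2 - 4*x + 1

Expanding det(x·I − A) (e.g. by cofactor expansion or by noting that A is similar to its Jordan form J, which has the same characteristic polynomial as A) gives
  χ_A(x) = x^4 - 4*x^3 + 6*x^2 - 4*x + 1
which factors as (x - 1)^4. The eigenvalues (with algebraic multiplicities) are λ = 1 with multiplicity 4.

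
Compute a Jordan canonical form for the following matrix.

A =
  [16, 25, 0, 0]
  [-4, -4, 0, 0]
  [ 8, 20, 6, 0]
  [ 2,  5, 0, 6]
J_2(6) ⊕ J_1(6) ⊕ J_1(6)

The characteristic polynomial is
  det(x·I − A) = x^4 - 24*x^3 + 216*x^2 - 864*x + 1296 = (x - 6)^4

Eigenvalues and multiplicities (the geometric multiplicity of λ is n − rank(A − λI), which equals the number of Jordan blocks for λ):
  λ = 6: algebraic multiplicity = 4, geometric multiplicity = 3

Determining the block sizes for each eigenvalue:
  λ = 6: 3 blocks summing to 4 forces exactly one block of size 2 and the rest size 1 → block sizes [2, 1, 1]

Assembling the blocks gives a Jordan form
J =
  [6, 1, 0, 0]
  [0, 6, 0, 0]
  [0, 0, 6, 0]
  [0, 0, 0, 6]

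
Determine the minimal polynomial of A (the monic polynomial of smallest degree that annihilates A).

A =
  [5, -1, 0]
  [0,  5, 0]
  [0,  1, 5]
x^2 - 10*x + 25

The characteristic polynomial is χ_A(x) = (x - 5)^3, so the eigenvalues are known. The minimal polynomial is
  m_A(x) = Π_λ (x − λ)^{k_λ}
where k_λ is the size of the *largest* Jordan block for λ (equivalently, the smallest k with (A − λI)^k v = 0 for every generalised eigenvector v of λ).

  λ = 5: largest Jordan block has size 2, contributing (x − 5)^2

So m_A(x) = (x - 5)^2 = x^2 - 10*x + 25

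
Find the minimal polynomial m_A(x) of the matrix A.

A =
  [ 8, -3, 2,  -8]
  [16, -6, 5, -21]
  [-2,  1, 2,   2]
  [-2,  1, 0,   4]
x^3 - 6*x^2 + 12*x - 8

The characteristic polynomial is χ_A(x) = (x - 2)^4, so the eigenvalues are known. The minimal polynomial is
  m_A(x) = Π_λ (x − λ)^{k_λ}
where k_λ is the size of the *largest* Jordan block for λ (equivalently, the smallest k with (A − λI)^k v = 0 for every generalised eigenvector v of λ).

  λ = 2: largest Jordan block has size 3, contributing (x − 2)^3

So m_A(x) = (x - 2)^3 = x^3 - 6*x^2 + 12*x - 8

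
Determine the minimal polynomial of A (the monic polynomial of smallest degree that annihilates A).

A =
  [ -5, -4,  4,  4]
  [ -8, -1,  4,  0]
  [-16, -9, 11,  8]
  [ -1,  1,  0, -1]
x^2 - 2*x + 1

The characteristic polynomial is χ_A(x) = (x - 1)^4, so the eigenvalues are known. The minimal polynomial is
  m_A(x) = Π_λ (x − λ)^{k_λ}
where k_λ is the size of the *largest* Jordan block for λ (equivalently, the smallest k with (A − λI)^k v = 0 for every generalised eigenvector v of λ).

  λ = 1: largest Jordan block has size 2, contributing (x − 1)^2

So m_A(x) = (x - 1)^2 = x^2 - 2*x + 1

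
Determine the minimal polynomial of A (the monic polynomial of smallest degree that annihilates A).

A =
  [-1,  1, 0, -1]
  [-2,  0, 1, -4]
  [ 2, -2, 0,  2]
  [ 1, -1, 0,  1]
x^3

The characteristic polynomial is χ_A(x) = x^4, so the eigenvalues are known. The minimal polynomial is
  m_A(x) = Π_λ (x − λ)^{k_λ}
where k_λ is the size of the *largest* Jordan block for λ (equivalently, the smallest k with (A − λI)^k v = 0 for every generalised eigenvector v of λ).

  λ = 0: largest Jordan block has size 3, contributing (x − 0)^3

So m_A(x) = x^3 = x^3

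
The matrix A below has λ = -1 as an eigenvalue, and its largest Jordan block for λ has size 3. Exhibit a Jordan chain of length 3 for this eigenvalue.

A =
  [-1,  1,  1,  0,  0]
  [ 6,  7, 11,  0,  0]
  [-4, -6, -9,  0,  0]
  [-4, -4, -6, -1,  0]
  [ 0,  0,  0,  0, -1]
A Jordan chain for λ = -1 of length 3:
v_1 = (2, 4, -4, 0, 0)ᵀ
v_2 = (0, 6, -4, -4, 0)ᵀ
v_3 = (1, 0, 0, 0, 0)ᵀ

Let N = A − (-1)·I. We want v_3 with N^3 v_3 = 0 but N^2 v_3 ≠ 0; then v_{j-1} := N · v_j for j = 3, …, 2.

Pick v_3 = (1, 0, 0, 0, 0)ᵀ.
Then v_2 = N · v_3 = (0, 6, -4, -4, 0)ᵀ.
Then v_1 = N · v_2 = (2, 4, -4, 0, 0)ᵀ.

Sanity check: (A − (-1)·I) v_1 = (0, 0, 0, 0, 0)ᵀ = 0. ✓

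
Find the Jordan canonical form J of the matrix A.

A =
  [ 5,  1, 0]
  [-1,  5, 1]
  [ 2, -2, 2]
J_3(4)

The characteristic polynomial is
  det(x·I − A) = x^3 - 12*x^2 + 48*x - 64 = (x - 4)^3

Eigenvalues and multiplicities (the geometric multiplicity of λ is n − rank(A − λI), which equals the number of Jordan blocks for λ):
  λ = 4: algebraic multiplicity = 3, geometric multiplicity = 1

Determining the block sizes for each eigenvalue:
  λ = 4: one block (gm = 1), so the single block has size am = 3 → block sizes [3]

Assembling the blocks gives a Jordan form
J =
  [4, 1, 0]
  [0, 4, 1]
  [0, 0, 4]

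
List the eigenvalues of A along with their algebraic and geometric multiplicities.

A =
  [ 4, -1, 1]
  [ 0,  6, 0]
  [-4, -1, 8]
λ = 6: alg = 3, geom = 1

Step 1 — factor the characteristic polynomial to read off the algebraic multiplicities:
  χ_A(x) = (x - 6)^3

Step 2 — compute geometric multiplicities via the rank-nullity identity g(λ) = n − rank(A − λI):
  rank(A − (6)·I) = 2, so dim ker(A − (6)·I) = n − 2 = 1

Summary:
  λ = 6: algebraic multiplicity = 3, geometric multiplicity = 1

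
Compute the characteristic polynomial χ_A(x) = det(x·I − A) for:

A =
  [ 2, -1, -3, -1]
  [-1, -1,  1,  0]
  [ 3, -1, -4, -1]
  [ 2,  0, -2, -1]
x^4 + 4*x^3 + 6*x^2 + 4*x + 1

Expanding det(x·I − A) (e.g. by cofactor expansion or by noting that A is similar to its Jordan form J, which has the same characteristic polynomial as A) gives
  χ_A(x) = x^4 + 4*x^3 + 6*x^2 + 4*x + 1
which factors as (x + 1)^4. The eigenvalues (with algebraic multiplicities) are λ = -1 with multiplicity 4.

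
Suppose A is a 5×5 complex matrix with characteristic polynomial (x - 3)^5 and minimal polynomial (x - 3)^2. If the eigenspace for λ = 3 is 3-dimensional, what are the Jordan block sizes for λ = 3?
Block sizes for λ = 3: [2, 2, 1]

Step 1 — from the characteristic polynomial, algebraic multiplicity of λ = 3 is 5. From dim ker(A − (3)·I) = 3, there are exactly 3 Jordan blocks for λ = 3.
Step 2 — from the minimal polynomial, the factor (x − 3)^2 tells us the largest block for λ = 3 has size 2.
Step 3 — with total size 5, 3 blocks, and largest block 2, the block sizes (in nonincreasing order) are [2, 2, 1].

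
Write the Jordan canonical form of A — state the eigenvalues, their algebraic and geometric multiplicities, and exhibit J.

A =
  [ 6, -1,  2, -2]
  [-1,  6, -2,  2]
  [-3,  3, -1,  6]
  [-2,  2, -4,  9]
J_2(5) ⊕ J_1(5) ⊕ J_1(5)

The characteristic polynomial is
  det(x·I − A) = x^4 - 20*x^3 + 150*x^2 - 500*x + 625 = (x - 5)^4

Eigenvalues and multiplicities (the geometric multiplicity of λ is n − rank(A − λI), which equals the number of Jordan blocks for λ):
  λ = 5: algebraic multiplicity = 4, geometric multiplicity = 3

Determining the block sizes for each eigenvalue:
  λ = 5: 3 blocks summing to 4 forces exactly one block of size 2 and the rest size 1 → block sizes [2, 1, 1]

Assembling the blocks gives a Jordan form
J =
  [5, 1, 0, 0]
  [0, 5, 0, 0]
  [0, 0, 5, 0]
  [0, 0, 0, 5]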